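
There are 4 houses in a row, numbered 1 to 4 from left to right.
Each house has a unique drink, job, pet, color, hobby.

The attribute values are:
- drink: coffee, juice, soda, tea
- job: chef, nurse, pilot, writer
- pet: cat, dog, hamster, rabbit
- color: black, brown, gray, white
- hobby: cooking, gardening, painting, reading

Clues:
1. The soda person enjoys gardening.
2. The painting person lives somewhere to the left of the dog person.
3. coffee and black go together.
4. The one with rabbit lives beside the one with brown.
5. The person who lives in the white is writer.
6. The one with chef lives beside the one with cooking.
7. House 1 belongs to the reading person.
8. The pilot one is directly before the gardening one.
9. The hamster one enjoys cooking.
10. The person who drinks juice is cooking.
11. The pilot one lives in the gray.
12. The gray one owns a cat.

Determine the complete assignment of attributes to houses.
Solution:

House | Drink | Job | Pet | Color | Hobby
-----------------------------------------
  1   | coffee | chef | rabbit | black | reading
  2   | juice | nurse | hamster | brown | cooking
  3   | tea | pilot | cat | gray | painting
  4   | soda | writer | dog | white | gardening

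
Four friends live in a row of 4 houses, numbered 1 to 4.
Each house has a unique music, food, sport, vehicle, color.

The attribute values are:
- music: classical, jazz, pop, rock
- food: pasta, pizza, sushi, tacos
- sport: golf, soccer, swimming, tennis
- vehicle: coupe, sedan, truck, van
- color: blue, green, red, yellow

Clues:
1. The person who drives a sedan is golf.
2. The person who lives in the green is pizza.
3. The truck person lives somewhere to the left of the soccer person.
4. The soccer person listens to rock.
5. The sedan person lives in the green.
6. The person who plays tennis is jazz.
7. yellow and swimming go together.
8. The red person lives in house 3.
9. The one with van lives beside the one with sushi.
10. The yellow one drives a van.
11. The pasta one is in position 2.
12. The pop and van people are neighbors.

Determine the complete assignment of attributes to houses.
Solution:

House | Music | Food | Sport | Vehicle | Color
----------------------------------------------
  1   | pop | pizza | golf | sedan | green
  2   | classical | pasta | swimming | van | yellow
  3   | jazz | sushi | tennis | truck | red
  4   | rock | tacos | soccer | coupe | blue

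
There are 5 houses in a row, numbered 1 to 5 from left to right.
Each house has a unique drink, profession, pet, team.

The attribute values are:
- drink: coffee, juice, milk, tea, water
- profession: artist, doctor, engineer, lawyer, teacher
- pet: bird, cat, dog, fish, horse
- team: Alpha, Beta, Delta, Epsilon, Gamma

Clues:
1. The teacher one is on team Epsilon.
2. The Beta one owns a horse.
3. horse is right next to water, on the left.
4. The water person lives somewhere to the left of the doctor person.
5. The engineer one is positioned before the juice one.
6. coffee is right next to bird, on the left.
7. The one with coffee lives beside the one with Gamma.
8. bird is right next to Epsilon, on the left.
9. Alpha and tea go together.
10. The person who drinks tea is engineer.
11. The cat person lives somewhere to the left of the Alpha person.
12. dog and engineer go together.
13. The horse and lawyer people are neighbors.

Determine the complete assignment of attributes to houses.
Solution:

House | Drink | Profession | Pet | Team
---------------------------------------
  1   | coffee | artist | horse | Beta
  2   | water | lawyer | bird | Gamma
  3   | milk | teacher | cat | Epsilon
  4   | tea | engineer | dog | Alpha
  5   | juice | doctor | fish | Delta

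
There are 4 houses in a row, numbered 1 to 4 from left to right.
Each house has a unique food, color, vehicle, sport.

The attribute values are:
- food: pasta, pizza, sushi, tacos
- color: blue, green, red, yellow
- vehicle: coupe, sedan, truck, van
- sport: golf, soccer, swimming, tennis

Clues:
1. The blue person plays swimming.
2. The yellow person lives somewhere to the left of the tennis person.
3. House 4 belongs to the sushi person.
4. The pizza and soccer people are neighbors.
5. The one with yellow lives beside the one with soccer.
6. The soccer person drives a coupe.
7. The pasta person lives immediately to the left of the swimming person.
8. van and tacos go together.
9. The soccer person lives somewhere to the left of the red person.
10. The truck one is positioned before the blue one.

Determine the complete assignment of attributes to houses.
Solution:

House | Food | Color | Vehicle | Sport
--------------------------------------
  1   | pizza | yellow | truck | golf
  2   | pasta | green | coupe | soccer
  3   | tacos | blue | van | swimming
  4   | sushi | red | sedan | tennis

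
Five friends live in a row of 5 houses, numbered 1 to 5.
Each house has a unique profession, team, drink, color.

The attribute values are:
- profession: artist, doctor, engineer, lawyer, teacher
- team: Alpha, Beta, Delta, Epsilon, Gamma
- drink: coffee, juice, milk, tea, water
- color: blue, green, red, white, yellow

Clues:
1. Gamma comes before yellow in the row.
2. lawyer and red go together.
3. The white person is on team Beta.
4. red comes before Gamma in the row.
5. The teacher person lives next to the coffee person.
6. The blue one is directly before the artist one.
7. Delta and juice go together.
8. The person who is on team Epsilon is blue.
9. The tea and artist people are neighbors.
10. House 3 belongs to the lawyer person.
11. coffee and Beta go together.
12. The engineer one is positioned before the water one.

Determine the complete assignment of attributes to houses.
Solution:

House | Profession | Team | Drink | Color
-----------------------------------------
  1   | teacher | Epsilon | tea | blue
  2   | artist | Beta | coffee | white
  3   | lawyer | Delta | juice | red
  4   | engineer | Gamma | milk | green
  5   | doctor | Alpha | water | yellow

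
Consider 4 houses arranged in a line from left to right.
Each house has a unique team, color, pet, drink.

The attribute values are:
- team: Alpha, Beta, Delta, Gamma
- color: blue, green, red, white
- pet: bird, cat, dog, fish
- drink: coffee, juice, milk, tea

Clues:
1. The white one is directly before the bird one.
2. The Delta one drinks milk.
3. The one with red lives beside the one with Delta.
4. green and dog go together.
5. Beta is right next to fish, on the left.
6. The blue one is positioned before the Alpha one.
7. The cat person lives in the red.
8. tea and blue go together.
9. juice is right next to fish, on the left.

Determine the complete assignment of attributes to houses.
Solution:

House | Team | Color | Pet | Drink
----------------------------------
  1   | Beta | red | cat | juice
  2   | Delta | white | fish | milk
  3   | Gamma | blue | bird | tea
  4   | Alpha | green | dog | coffee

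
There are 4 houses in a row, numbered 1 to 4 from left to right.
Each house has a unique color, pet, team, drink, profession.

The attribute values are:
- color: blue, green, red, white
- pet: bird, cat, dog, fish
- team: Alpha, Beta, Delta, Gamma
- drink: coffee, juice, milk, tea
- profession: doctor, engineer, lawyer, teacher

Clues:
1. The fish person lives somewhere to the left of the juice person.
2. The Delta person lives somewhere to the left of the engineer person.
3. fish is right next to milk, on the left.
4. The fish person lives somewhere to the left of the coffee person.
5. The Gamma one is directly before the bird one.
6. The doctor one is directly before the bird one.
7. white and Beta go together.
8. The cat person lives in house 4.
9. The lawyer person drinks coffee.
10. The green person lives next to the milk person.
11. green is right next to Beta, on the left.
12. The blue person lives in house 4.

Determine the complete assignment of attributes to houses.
Solution:

House | Color | Pet | Team | Drink | Profession
-----------------------------------------------
  1   | green | fish | Gamma | tea | doctor
  2   | white | bird | Beta | milk | teacher
  3   | red | dog | Delta | coffee | lawyer
  4   | blue | cat | Alpha | juice | engineer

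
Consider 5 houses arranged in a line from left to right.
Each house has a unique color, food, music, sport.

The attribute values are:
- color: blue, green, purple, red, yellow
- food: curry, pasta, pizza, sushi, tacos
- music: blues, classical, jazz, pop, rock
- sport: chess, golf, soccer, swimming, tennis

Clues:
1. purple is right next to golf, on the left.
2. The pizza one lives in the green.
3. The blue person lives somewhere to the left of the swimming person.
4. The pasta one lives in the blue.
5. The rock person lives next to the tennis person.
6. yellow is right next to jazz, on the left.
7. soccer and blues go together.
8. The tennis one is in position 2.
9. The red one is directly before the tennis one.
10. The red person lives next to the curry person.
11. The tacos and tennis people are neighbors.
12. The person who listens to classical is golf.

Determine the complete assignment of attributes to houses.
Solution:

House | Color | Food | Music | Sport
------------------------------------
  1   | red | tacos | rock | chess
  2   | purple | curry | pop | tennis
  3   | blue | pasta | classical | golf
  4   | yellow | sushi | blues | soccer
  5   | green | pizza | jazz | swimming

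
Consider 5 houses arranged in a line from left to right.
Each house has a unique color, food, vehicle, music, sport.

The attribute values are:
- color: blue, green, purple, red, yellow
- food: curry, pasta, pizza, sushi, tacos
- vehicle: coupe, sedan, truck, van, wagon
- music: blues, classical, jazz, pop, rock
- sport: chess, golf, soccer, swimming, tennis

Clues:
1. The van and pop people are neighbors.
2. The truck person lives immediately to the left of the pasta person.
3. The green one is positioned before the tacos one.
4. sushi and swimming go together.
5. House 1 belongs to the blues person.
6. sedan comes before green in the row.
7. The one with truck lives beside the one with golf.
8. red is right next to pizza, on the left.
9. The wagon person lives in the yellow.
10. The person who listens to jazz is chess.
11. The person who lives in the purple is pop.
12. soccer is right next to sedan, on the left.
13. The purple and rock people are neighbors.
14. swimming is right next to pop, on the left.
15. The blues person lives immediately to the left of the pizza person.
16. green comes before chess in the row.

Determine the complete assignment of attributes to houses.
Solution:

House | Color | Food | Vehicle | Music | Sport
----------------------------------------------
  1   | red | sushi | van | blues | swimming
  2   | purple | pizza | truck | pop | soccer
  3   | blue | pasta | sedan | rock | golf
  4   | green | curry | coupe | classical | tennis
  5   | yellow | tacos | wagon | jazz | chess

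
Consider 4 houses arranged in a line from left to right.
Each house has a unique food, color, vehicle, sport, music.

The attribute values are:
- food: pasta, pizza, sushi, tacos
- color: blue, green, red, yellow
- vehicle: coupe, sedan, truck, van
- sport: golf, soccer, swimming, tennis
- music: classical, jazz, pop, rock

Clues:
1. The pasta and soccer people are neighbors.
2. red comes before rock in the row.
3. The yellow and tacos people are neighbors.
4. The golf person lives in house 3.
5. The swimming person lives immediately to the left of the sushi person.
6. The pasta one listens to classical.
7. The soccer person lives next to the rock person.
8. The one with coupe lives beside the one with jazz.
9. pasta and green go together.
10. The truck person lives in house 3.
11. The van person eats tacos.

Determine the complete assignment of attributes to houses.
Solution:

House | Food | Color | Vehicle | Sport | Music
----------------------------------------------
  1   | pasta | green | coupe | swimming | classical
  2   | sushi | red | sedan | soccer | jazz
  3   | pizza | yellow | truck | golf | rock
  4   | tacos | blue | van | tennis | pop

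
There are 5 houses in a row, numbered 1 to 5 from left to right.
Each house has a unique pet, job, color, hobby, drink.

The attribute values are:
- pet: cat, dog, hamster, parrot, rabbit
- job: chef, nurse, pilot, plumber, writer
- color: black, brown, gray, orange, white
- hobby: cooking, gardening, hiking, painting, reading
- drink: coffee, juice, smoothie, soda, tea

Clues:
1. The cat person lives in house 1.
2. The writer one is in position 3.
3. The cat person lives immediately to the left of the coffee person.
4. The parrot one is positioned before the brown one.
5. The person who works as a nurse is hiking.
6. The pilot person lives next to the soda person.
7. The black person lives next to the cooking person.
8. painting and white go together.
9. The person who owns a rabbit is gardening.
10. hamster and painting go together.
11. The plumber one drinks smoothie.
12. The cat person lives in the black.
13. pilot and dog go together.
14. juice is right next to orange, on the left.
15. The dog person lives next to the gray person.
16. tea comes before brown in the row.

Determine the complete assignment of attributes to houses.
Solution:

House | Pet | Job | Color | Hobby | Drink
-----------------------------------------
  1   | cat | nurse | black | hiking | juice
  2   | dog | pilot | orange | cooking | coffee
  3   | parrot | writer | gray | reading | soda
  4   | hamster | chef | white | painting | tea
  5   | rabbit | plumber | brown | gardening | smoothie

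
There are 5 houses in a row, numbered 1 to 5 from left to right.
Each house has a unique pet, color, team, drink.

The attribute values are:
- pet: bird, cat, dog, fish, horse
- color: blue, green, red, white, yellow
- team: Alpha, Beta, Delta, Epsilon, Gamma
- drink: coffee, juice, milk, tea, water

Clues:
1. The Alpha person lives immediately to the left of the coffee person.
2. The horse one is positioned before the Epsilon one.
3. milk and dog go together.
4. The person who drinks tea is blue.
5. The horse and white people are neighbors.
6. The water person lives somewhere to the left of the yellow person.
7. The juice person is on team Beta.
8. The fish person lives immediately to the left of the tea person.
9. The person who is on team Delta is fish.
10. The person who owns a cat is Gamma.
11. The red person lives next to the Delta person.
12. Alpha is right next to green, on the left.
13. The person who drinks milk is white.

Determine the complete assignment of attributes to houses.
Solution:

House | Pet | Color | Team | Drink
----------------------------------
  1   | bird | red | Alpha | water
  2   | fish | green | Delta | coffee
  3   | cat | blue | Gamma | tea
  4   | horse | yellow | Beta | juice
  5   | dog | white | Epsilon | milk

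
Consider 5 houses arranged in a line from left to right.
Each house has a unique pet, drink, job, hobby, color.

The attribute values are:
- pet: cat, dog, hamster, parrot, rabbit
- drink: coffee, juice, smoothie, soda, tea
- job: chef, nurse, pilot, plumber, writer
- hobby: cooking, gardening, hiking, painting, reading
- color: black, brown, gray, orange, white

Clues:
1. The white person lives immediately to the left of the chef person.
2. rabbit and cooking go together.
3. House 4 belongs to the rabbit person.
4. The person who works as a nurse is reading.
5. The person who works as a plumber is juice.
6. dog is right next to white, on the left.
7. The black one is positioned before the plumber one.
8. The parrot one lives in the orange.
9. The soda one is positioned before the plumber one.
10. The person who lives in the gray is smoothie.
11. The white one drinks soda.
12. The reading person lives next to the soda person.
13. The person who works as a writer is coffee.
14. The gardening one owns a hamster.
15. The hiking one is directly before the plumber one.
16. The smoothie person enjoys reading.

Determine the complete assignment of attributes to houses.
Solution:

House | Pet | Drink | Job | Hobby | Color
-----------------------------------------
  1   | dog | smoothie | nurse | reading | gray
  2   | hamster | soda | pilot | gardening | white
  3   | cat | tea | chef | hiking | black
  4   | rabbit | juice | plumber | cooking | brown
  5   | parrot | coffee | writer | painting | orange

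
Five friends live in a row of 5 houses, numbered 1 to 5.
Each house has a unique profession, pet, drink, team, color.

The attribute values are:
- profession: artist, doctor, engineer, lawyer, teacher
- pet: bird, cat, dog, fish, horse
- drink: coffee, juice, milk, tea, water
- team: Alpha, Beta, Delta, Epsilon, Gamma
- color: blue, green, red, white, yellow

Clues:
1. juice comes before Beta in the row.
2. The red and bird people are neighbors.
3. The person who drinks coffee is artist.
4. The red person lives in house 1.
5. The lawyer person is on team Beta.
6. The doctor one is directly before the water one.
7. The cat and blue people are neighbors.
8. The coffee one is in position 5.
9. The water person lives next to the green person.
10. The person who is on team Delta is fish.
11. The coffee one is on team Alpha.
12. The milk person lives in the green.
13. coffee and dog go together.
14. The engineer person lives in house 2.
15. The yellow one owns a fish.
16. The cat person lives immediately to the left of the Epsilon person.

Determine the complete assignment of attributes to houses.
Solution:

House | Profession | Pet | Drink | Team | Color
-----------------------------------------------
  1   | doctor | cat | juice | Gamma | red
  2   | engineer | bird | water | Epsilon | blue
  3   | lawyer | horse | milk | Beta | green
  4   | teacher | fish | tea | Delta | yellow
  5   | artist | dog | coffee | Alpha | white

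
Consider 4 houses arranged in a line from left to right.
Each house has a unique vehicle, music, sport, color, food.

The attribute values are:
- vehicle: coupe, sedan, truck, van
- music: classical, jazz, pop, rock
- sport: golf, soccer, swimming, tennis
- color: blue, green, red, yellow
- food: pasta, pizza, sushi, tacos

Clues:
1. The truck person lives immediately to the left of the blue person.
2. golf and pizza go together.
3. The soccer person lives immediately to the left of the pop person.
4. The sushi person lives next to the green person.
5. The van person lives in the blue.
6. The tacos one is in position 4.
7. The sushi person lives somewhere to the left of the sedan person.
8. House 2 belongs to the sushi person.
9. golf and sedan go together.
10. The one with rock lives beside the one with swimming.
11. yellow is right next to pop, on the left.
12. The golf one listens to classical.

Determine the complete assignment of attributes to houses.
Solution:

House | Vehicle | Music | Sport | Color | Food
----------------------------------------------
  1   | truck | rock | soccer | yellow | pasta
  2   | van | pop | swimming | blue | sushi
  3   | sedan | classical | golf | green | pizza
  4   | coupe | jazz | tennis | red | tacos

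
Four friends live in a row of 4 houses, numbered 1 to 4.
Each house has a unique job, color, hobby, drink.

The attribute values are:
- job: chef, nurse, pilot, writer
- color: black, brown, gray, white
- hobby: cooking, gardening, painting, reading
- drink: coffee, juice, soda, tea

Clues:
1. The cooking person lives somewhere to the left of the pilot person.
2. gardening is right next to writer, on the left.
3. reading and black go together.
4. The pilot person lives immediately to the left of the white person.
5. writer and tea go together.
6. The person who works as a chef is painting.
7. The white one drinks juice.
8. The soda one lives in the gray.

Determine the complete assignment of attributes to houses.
Solution:

House | Job | Color | Hobby | Drink
-----------------------------------
  1   | nurse | gray | gardening | soda
  2   | writer | brown | cooking | tea
  3   | pilot | black | reading | coffee
  4   | chef | white | painting | juice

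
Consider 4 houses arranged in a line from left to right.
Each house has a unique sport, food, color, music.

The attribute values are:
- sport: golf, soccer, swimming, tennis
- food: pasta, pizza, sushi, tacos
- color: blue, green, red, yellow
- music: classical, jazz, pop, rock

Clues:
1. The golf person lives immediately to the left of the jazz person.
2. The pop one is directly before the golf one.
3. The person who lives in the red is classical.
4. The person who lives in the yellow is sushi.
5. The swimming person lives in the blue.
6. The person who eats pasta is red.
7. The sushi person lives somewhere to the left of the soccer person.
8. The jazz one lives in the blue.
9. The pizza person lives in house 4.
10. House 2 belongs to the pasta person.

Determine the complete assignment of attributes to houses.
Solution:

House | Sport | Food | Color | Music
------------------------------------
  1   | tennis | sushi | yellow | pop
  2   | golf | pasta | red | classical
  3   | swimming | tacos | blue | jazz
  4   | soccer | pizza | green | rock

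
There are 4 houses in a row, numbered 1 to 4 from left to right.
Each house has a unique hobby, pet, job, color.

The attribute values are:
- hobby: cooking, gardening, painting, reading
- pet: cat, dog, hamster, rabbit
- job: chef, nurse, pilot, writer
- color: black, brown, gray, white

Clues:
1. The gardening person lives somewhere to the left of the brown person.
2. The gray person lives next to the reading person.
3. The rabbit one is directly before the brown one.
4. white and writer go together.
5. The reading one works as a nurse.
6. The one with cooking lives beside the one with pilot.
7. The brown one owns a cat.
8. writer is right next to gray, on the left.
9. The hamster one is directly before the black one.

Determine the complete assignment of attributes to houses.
Solution:

House | Hobby | Pet | Job | Color
---------------------------------
  1   | cooking | dog | writer | white
  2   | gardening | hamster | pilot | gray
  3   | reading | rabbit | nurse | black
  4   | painting | cat | chef | brown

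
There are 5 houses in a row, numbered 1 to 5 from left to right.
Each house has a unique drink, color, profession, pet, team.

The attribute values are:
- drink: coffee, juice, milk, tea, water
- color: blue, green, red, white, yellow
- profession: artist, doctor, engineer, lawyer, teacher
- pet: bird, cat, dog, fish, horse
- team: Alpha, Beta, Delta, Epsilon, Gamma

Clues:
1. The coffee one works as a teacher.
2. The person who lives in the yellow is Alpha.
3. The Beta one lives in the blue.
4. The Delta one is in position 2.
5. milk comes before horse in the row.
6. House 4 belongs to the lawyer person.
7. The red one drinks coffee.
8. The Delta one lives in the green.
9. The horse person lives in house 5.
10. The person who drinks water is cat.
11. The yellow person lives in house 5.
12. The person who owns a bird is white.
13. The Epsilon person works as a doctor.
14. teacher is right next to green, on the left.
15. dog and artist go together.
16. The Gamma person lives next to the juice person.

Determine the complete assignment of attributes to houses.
Solution:

House | Drink | Color | Profession | Pet | Team
-----------------------------------------------
  1   | coffee | red | teacher | fish | Gamma
  2   | juice | green | artist | dog | Delta
  3   | milk | white | doctor | bird | Epsilon
  4   | water | blue | lawyer | cat | Beta
  5   | tea | yellow | engineer | horse | Alpha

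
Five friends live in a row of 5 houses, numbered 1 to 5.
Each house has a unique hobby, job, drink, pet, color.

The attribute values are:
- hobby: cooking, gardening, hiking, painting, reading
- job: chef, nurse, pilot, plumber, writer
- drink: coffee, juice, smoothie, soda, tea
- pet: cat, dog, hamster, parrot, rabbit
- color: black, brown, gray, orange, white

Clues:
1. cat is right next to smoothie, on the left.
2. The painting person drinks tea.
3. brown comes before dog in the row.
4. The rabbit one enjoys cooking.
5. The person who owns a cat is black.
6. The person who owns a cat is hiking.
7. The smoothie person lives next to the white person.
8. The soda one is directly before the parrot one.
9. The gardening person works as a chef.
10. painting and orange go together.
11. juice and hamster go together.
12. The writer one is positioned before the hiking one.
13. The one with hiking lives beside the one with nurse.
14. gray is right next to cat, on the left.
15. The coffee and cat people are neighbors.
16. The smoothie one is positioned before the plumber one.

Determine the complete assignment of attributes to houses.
Solution:

House | Hobby | Job | Drink | Pet | Color
-----------------------------------------
  1   | cooking | writer | coffee | rabbit | gray
  2   | hiking | pilot | soda | cat | black
  3   | reading | nurse | smoothie | parrot | brown
  4   | gardening | chef | juice | hamster | white
  5   | painting | plumber | tea | dog | orange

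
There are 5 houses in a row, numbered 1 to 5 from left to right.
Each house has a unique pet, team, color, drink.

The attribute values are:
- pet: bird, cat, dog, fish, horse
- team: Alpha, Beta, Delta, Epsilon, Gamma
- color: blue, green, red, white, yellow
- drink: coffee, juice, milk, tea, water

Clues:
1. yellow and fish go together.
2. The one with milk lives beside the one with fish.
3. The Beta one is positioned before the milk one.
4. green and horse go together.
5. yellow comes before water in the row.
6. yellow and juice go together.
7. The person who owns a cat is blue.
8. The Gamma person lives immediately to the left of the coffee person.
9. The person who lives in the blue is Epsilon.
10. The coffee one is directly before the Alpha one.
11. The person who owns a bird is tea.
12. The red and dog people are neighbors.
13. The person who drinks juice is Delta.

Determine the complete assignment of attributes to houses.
Solution:

House | Pet | Team | Color | Drink
----------------------------------
  1   | bird | Gamma | red | tea
  2   | dog | Beta | white | coffee
  3   | horse | Alpha | green | milk
  4   | fish | Delta | yellow | juice
  5   | cat | Epsilon | blue | water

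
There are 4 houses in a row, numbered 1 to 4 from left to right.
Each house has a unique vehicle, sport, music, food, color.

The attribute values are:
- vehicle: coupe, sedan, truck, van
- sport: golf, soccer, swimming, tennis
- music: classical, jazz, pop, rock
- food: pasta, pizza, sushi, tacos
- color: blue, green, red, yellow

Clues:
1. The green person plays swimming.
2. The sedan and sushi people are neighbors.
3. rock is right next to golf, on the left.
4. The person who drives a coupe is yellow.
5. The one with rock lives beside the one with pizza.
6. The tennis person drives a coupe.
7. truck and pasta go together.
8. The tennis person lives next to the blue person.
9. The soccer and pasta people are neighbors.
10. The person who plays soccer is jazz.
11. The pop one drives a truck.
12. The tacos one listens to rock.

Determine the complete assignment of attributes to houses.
Solution:

House | Vehicle | Sport | Music | Food | Color
----------------------------------------------
  1   | coupe | tennis | rock | tacos | yellow
  2   | sedan | golf | classical | pizza | blue
  3   | van | soccer | jazz | sushi | red
  4   | truck | swimming | pop | pasta | green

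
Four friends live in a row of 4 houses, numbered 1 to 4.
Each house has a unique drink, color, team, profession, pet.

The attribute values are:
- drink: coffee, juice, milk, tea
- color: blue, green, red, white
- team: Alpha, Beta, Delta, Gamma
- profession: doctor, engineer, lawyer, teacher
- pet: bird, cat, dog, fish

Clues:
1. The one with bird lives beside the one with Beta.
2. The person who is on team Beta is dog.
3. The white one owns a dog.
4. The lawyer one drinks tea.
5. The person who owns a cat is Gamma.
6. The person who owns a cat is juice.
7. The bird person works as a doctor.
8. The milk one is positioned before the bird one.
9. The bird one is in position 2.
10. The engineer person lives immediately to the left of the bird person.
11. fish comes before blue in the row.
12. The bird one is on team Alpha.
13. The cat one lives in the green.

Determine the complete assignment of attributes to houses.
Solution:

House | Drink | Color | Team | Profession | Pet
-----------------------------------------------
  1   | milk | red | Delta | engineer | fish
  2   | coffee | blue | Alpha | doctor | bird
  3   | tea | white | Beta | lawyer | dog
  4   | juice | green | Gamma | teacher | cat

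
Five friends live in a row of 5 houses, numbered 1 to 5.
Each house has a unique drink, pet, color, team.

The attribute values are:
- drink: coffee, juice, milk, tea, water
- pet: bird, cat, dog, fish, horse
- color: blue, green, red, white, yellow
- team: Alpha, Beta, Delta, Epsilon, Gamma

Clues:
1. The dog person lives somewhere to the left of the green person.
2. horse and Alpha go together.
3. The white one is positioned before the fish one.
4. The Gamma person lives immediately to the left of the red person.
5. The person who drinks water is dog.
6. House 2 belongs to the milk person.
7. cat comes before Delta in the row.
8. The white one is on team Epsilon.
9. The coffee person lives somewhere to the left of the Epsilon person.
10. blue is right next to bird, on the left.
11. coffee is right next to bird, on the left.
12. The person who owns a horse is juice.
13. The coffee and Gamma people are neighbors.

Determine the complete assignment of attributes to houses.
Solution:

House | Drink | Pet | Color | Team
----------------------------------
  1   | coffee | cat | blue | Beta
  2   | milk | bird | yellow | Gamma
  3   | juice | horse | red | Alpha
  4   | water | dog | white | Epsilon
  5   | tea | fish | green | Delta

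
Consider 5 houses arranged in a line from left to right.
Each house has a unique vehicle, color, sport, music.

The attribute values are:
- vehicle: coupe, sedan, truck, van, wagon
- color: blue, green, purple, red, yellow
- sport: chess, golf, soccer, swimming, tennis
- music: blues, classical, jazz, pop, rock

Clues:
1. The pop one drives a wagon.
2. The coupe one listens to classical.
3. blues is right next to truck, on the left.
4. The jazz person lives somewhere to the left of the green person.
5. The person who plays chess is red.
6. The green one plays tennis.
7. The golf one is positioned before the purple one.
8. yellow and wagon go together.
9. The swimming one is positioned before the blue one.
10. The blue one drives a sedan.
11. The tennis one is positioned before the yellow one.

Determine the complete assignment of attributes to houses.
Solution:

House | Vehicle | Color | Sport | Music
---------------------------------------
  1   | van | red | chess | jazz
  2   | coupe | green | tennis | classical
  3   | wagon | yellow | swimming | pop
  4   | sedan | blue | golf | blues
  5   | truck | purple | soccer | rock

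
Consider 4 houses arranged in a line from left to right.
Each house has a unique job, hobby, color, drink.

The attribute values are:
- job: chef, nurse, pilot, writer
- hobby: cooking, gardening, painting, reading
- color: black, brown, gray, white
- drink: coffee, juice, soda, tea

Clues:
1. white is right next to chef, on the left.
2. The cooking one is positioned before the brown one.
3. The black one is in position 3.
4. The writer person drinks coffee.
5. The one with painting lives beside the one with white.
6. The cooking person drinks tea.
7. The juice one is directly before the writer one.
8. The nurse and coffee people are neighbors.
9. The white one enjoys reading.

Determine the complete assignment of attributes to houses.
Solution:

House | Job | Hobby | Color | Drink
-----------------------------------
  1   | nurse | painting | gray | juice
  2   | writer | reading | white | coffee
  3   | chef | cooking | black | tea
  4   | pilot | gardening | brown | soda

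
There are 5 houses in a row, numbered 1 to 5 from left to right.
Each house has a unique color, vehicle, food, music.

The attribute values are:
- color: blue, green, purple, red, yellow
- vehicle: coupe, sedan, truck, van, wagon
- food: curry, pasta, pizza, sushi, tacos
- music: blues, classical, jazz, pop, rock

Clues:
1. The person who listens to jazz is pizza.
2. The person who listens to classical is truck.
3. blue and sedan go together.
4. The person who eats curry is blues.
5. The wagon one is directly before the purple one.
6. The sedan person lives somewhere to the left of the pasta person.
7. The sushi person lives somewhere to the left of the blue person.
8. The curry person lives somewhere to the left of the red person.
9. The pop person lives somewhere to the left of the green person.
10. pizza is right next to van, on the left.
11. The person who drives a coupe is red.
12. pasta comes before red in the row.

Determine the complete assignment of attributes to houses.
Solution:

House | Color | Vehicle | Food | Music
--------------------------------------
  1   | yellow | wagon | pizza | jazz
  2   | purple | van | sushi | pop
  3   | blue | sedan | curry | blues
  4   | green | truck | pasta | classical
  5   | red | coupe | tacos | rock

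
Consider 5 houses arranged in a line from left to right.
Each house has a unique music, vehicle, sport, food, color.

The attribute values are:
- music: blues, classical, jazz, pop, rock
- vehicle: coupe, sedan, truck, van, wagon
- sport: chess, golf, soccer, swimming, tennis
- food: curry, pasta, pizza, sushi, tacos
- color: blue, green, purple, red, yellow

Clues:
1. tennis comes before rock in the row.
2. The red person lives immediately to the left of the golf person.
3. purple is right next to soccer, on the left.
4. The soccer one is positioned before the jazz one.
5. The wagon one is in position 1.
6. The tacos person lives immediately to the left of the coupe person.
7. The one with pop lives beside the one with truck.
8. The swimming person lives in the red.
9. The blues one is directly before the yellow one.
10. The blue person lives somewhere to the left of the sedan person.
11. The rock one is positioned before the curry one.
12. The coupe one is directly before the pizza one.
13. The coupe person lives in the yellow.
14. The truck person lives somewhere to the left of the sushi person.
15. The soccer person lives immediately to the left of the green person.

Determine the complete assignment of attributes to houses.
Solution:

House | Music | Vehicle | Sport | Food | Color
----------------------------------------------
  1   | blues | wagon | swimming | tacos | red
  2   | pop | coupe | golf | pasta | yellow
  3   | classical | truck | tennis | pizza | purple
  4   | rock | van | soccer | sushi | blue
  5   | jazz | sedan | chess | curry | green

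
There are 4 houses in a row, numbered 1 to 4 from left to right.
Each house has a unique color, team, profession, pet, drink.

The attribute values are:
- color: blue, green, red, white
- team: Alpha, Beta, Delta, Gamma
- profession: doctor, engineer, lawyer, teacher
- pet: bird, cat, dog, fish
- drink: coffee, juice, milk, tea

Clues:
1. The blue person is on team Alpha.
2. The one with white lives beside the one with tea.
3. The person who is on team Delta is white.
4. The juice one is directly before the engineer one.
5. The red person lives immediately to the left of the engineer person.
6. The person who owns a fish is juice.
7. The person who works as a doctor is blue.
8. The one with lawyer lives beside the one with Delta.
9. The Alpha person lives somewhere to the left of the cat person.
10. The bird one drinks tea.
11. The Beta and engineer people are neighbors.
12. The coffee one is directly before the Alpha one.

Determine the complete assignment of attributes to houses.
Solution:

House | Color | Team | Profession | Pet | Drink
-----------------------------------------------
  1   | red | Beta | lawyer | fish | juice
  2   | white | Delta | engineer | dog | coffee
  3   | blue | Alpha | doctor | bird | tea
  4   | green | Gamma | teacher | cat | milk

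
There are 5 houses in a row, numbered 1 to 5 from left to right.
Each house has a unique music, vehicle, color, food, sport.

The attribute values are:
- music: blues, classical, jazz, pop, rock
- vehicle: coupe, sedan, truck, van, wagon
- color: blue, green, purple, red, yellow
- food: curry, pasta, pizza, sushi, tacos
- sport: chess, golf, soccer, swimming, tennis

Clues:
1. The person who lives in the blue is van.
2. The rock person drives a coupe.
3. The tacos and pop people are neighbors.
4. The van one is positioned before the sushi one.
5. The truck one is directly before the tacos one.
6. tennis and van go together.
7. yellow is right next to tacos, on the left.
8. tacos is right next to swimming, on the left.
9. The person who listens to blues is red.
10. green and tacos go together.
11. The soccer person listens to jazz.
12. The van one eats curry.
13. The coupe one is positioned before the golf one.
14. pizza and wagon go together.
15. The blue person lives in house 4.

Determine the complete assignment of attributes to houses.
Solution:

House | Music | Vehicle | Color | Food | Sport
----------------------------------------------
  1   | jazz | truck | yellow | pasta | soccer
  2   | rock | coupe | green | tacos | chess
  3   | pop | wagon | purple | pizza | swimming
  4   | classical | van | blue | curry | tennis
  5   | blues | sedan | red | sushi | golf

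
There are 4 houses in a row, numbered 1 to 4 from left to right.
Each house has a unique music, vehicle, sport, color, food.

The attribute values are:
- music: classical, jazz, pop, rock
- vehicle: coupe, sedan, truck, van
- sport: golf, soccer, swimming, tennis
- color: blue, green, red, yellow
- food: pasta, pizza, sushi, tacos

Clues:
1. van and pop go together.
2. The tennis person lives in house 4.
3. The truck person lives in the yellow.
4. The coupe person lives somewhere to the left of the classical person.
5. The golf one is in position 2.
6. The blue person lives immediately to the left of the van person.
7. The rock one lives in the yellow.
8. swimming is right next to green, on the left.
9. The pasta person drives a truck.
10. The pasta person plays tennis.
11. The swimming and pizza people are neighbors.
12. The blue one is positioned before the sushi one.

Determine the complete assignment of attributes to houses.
Solution:

House | Music | Vehicle | Sport | Color | Food
----------------------------------------------
  1   | jazz | coupe | swimming | blue | tacos
  2   | pop | van | golf | green | pizza
  3   | classical | sedan | soccer | red | sushi
  4   | rock | truck | tennis | yellow | pasta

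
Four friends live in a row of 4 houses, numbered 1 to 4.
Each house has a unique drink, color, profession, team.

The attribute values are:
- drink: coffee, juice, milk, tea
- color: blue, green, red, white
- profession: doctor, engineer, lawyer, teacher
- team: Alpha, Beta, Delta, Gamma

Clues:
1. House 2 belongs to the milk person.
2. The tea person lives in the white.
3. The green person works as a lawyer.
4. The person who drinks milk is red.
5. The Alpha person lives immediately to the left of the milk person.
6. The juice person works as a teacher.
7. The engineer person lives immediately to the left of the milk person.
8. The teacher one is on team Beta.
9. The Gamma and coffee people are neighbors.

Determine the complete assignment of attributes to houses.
Solution:

House | Drink | Color | Profession | Team
-----------------------------------------
  1   | tea | white | engineer | Alpha
  2   | milk | red | doctor | Gamma
  3   | coffee | green | lawyer | Delta
  4   | juice | blue | teacher | Beta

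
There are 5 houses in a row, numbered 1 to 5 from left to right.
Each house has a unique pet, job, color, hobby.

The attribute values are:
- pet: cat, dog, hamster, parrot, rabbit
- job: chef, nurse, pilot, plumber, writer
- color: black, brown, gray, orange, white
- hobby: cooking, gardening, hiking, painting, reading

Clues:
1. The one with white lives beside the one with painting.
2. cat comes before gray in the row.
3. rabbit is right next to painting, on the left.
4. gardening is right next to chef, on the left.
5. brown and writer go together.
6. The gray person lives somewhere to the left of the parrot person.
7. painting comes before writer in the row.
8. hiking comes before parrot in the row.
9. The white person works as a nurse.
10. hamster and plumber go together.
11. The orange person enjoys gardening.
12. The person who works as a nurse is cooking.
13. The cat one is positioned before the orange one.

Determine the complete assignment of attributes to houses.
Solution:

House | Pet | Job | Color | Hobby
---------------------------------
  1   | rabbit | nurse | white | cooking
  2   | cat | pilot | black | painting
  3   | hamster | plumber | orange | gardening
  4   | dog | chef | gray | hiking
  5   | parrot | writer | brown | reading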